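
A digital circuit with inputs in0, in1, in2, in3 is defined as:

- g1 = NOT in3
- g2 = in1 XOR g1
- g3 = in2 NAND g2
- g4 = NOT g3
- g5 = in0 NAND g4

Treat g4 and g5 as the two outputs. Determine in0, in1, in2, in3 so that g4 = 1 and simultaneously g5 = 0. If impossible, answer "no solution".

Check with in0=1, in1=0, in2=1, in3=0:
g1 = NOT in3 = NOT 0 = 1
g2 = in1 XOR g1 = 0 XOR 1 = 1
g3 = in2 NAND g2 = 1 NAND 1 = 0
g4 = NOT g3 = NOT 0 = 1
g5 = in0 NAND g4 = 1 NAND 1 = 0
So g4 = 1 and g5 = 0.

in0=1, in1=0, in2=1, in3=0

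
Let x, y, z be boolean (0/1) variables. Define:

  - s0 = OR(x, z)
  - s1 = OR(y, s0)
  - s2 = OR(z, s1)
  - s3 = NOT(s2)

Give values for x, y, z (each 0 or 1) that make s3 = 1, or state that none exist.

x=0, y=0, z=0

Check with x=0, y=0, z=0:
s0 = OR(x, z) = OR(0, 0) = 0
s1 = OR(y, s0) = OR(0, 0) = 0
s2 = OR(z, s1) = OR(0, 0) = 0
s3 = NOT(s2) = NOT 0 = 1
So s3 = 1 as required.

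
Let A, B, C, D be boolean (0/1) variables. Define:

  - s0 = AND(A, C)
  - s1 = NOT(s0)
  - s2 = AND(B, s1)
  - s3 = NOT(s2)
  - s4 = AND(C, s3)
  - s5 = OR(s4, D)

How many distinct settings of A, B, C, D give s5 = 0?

s5 = OR(s4, D) must be 0, so both s4 = 0 and D = 0.
s4 = AND(C, s3) must be 0, so at least one of C, s3 is 0.
Enumerating the 16 input combinations, 5 give s5 = 0 and 11 give s5 = 1.

5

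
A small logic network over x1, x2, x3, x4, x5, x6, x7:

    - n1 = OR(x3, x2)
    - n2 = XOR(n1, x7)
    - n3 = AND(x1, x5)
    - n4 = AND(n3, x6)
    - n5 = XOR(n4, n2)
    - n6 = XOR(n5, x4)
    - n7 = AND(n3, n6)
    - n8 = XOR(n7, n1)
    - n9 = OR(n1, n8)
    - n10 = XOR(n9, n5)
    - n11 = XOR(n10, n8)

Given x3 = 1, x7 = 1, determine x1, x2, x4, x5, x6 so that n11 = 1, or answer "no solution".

Check with x3 = 1, x7 = 1 and x1=1, x2=1, x4=1, x5=1, x6=0:
n1 = OR(x3, x2) = OR(1, 1) = 1
n2 = XOR(n1, x7) = XOR(1, 1) = 0
n3 = AND(x1, x5) = AND(1, 1) = 1
n4 = AND(n3, x6) = AND(1, 0) = 0
n5 = XOR(n4, n2) = XOR(0, 0) = 0
n6 = XOR(n5, x4) = XOR(0, 1) = 1
n7 = AND(n3, n6) = AND(1, 1) = 1
n8 = XOR(n7, n1) = XOR(1, 1) = 0
n9 = OR(n1, n8) = OR(1, 0) = 1
n10 = XOR(n9, n5) = XOR(1, 0) = 1
n11 = XOR(n10, n8) = XOR(1, 0) = 1
So n11 = 1.

x1=1, x2=1, x4=1, x5=1, x6=0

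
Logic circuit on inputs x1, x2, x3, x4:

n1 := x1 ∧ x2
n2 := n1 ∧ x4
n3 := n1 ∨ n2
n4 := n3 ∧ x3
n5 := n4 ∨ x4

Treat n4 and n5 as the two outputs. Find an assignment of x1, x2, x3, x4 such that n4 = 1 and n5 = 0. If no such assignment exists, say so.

Across all 16 input combinations, none give both n4 = 1 and n5 = 0.

no solution exists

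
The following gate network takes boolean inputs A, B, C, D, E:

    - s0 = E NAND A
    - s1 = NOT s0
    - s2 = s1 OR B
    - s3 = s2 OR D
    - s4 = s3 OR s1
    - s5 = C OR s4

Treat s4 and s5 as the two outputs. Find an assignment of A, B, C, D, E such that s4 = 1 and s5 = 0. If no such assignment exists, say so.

Across all 32 input combinations, none give both s4 = 1 and s5 = 0.

no solution exists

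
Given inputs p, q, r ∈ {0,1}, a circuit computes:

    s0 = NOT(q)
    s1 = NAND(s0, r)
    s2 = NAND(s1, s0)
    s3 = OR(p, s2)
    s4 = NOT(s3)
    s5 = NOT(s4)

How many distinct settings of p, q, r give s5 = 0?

s5 = NOT(s4) must be 0, so s4 = 1.
s4 = NOT(s3) must be 1, so s3 = 0.
s3 = OR(p, s2) must be 0, so both p = 0 and s2 = 0.
Satisfying assignments:
  p=0, q=0, r=0

1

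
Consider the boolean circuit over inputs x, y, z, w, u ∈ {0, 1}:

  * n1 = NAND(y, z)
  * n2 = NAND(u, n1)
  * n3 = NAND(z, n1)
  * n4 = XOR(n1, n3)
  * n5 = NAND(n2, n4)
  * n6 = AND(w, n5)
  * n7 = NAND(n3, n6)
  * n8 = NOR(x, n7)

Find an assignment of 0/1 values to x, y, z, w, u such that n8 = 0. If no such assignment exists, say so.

n8 = NOR(x, n7) must be 0, so at least one of x, n7 is 1.
Check with x=0, y=1, z=1, w=1, u=1:
n1 = NAND(y, z) = NAND(1, 1) = 0
n2 = NAND(u, n1) = NAND(1, 0) = 1
n3 = NAND(z, n1) = NAND(1, 0) = 1
n4 = XOR(n1, n3) = XOR(0, 1) = 1
n5 = NAND(n2, n4) = NAND(1, 1) = 0
n6 = AND(w, n5) = AND(1, 0) = 0
n7 = NAND(n3, n6) = NAND(1, 0) = 1
n8 = NOR(x, n7) = NOR(0, 1) = 0
So n8 = 0 as required.

x=0, y=1, z=1, w=1, u=1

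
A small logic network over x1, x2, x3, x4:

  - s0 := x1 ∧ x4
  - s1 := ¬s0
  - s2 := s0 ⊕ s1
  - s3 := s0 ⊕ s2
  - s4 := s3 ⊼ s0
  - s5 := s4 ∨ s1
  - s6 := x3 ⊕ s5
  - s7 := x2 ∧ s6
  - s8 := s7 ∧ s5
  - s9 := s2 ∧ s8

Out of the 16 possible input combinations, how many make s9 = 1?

4

s9 = s2 ∧ s8 must be 1, so both s2 = 1 and s8 = 1.
s2 = s0 ⊕ s1 must be 1, so s0 and s1 differ.
Enumerating the 16 input combinations, 4 give s9 = 1 and 12 give s9 = 0.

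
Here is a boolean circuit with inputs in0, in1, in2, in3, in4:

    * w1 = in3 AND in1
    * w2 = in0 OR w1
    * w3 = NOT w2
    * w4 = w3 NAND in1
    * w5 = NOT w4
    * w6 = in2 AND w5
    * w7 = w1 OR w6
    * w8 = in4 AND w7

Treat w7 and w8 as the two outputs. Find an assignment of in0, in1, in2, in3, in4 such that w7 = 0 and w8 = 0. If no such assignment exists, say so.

in0=0 in1=0 in2=1 in3=1 in4=1

Check with in0=0 in1=0 in2=1 in3=1 in4=1:
w1 = in3 AND in1 = 1 AND 0 = 0
w2 = in0 OR w1 = 0 OR 0 = 0
w3 = NOT w2 = NOT 0 = 1
w4 = w3 NAND in1 = 1 NAND 0 = 1
w5 = NOT w4 = NOT 1 = 0
w6 = in2 AND w5 = 1 AND 0 = 0
w7 = w1 OR w6 = 0 OR 0 = 0
w8 = in4 AND w7 = 1 AND 0 = 0
So w7 = 0 and w8 = 0.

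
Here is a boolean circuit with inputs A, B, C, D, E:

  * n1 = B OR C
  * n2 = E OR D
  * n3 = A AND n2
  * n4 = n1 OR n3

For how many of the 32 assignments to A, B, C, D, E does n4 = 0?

5

n4 = n1 OR n3 must be 0, so both n1 = 0 and n3 = 0.
Satisfying assignments:
  A=0, B=0, C=0, D=0, E=0
  A=0, B=0, C=0, D=0, E=1
  A=0, B=0, C=0, D=1, E=0
  A=0, B=0, C=0, D=1, E=1
  A=1, B=0, C=0, D=0, E=0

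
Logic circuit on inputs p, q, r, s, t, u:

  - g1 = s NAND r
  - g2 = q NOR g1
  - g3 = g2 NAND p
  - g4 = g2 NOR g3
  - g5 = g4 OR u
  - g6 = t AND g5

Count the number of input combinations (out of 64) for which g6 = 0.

48

g6 = t AND g5 must be 0, so at least one of t, g5 is 0.
Enumerating the 64 input combinations, 48 give g6 = 0 and 16 give g6 = 1.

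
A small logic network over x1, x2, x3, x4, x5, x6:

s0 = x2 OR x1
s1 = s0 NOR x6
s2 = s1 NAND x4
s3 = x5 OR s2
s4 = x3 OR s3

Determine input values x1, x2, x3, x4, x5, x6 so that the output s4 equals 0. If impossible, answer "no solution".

s4 = x3 OR s3 must be 0, so both x3 = 0 and s3 = 0.
Check with x1=0, x2=0, x3=0, x4=1, x5=0, x6=0:
s0 = x2 OR x1 = 0 OR 0 = 0
s1 = s0 NOR x6 = 0 NOR 0 = 1
s2 = s1 NAND x4 = 1 NAND 1 = 0
s3 = x5 OR s2 = 0 OR 0 = 0
s4 = x3 OR s3 = 0 OR 0 = 0
So s4 = 0 as required.

x1=0, x2=0, x3=0, x4=1, x5=0, x6=0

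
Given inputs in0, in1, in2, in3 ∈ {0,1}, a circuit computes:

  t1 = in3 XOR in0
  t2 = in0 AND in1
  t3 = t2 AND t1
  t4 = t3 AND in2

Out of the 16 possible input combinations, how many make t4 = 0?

15

t4 = t3 AND in2 must be 0, so at least one of t3, in2 is 0.
Enumerating the 16 input combinations, 15 give t4 = 0 and 1 give t4 = 1.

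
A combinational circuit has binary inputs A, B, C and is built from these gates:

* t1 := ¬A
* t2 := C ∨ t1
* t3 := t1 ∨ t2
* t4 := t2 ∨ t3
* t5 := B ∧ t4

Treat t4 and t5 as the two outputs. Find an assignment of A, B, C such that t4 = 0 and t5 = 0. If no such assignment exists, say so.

Check with A=1 B=0 C=0:
t1 = ¬A = ¬1 = 0
t2 = C ∨ t1 = 0 ∨ 0 = 0
t3 = t1 ∨ t2 = 0 ∨ 0 = 0
t4 = t2 ∨ t3 = 0 ∨ 0 = 0
t5 = B ∧ t4 = 0 ∧ 0 = 0
So t4 = 0 and t5 = 0.

A=1 B=0 C=0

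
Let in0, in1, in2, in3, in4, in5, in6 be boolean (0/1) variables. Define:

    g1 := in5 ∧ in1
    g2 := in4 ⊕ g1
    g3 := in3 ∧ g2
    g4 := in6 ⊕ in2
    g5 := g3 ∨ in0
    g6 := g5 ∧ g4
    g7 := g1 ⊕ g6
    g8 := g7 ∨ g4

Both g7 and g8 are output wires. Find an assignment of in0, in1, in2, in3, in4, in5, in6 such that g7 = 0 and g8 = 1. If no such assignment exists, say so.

in0=0 in1=1 in2=1 in3=0 in4=0 in5=0 in6=0

Check with in0=0 in1=1 in2=1 in3=0 in4=0 in5=0 in6=0:
g1 = in5 ∧ in1 = 0 ∧ 1 = 0
g2 = in4 ⊕ g1 = 0 ⊕ 0 = 0
g3 = in3 ∧ g2 = 0 ∧ 0 = 0
g4 = in6 ⊕ in2 = 0 ⊕ 1 = 1
g5 = g3 ∨ in0 = 0 ∨ 0 = 0
g6 = g5 ∧ g4 = 0 ∧ 1 = 0
g7 = g1 ⊕ g6 = 0 ⊕ 0 = 0
g8 = g7 ∨ g4 = 0 ∨ 1 = 1
So g7 = 0 and g8 = 1.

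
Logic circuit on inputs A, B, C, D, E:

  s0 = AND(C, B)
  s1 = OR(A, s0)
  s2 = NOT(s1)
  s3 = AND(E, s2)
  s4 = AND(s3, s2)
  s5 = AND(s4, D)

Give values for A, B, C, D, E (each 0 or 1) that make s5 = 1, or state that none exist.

Check with A=0 B=0 C=1 D=1 E=1:
s0 = AND(C, B) = AND(1, 0) = 0
s1 = OR(A, s0) = OR(0, 0) = 0
s2 = NOT(s1) = NOT 0 = 1
s3 = AND(E, s2) = AND(1, 1) = 1
s4 = AND(s3, s2) = AND(1, 1) = 1
s5 = AND(s4, D) = AND(1, 1) = 1
So s5 = 1 as required.

A=0 B=0 C=1 D=1 E=1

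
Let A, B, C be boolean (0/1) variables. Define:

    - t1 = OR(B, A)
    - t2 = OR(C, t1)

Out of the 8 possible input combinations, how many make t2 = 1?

t2 = OR(C, t1) must be 1, so at least one of C, t1 is 1.
Enumerating the 8 input combinations, 7 give t2 = 1 and 1 give t2 = 0.

7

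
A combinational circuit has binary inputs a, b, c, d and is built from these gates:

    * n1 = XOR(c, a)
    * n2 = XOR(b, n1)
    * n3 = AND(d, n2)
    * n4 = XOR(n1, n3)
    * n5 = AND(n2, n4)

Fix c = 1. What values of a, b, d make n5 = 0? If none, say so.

n5 = AND(n2, n4) must be 0, so at least one of n2, n4 is 0.
Check with c = 1 and a=0, b=1, d=1:
n1 = XOR(c, a) = XOR(1, 0) = 1
n2 = XOR(b, n1) = XOR(1, 1) = 0
n3 = AND(d, n2) = AND(1, 0) = 0
n4 = XOR(n1, n3) = XOR(1, 0) = 1
n5 = AND(n2, n4) = AND(0, 1) = 0
So n5 = 0.

a=0, b=1, d=1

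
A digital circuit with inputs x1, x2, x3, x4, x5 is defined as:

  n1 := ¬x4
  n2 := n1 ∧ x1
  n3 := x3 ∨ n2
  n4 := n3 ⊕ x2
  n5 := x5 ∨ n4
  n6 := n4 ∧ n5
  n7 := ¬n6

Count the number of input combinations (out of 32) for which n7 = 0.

n7 = ¬n6 must be 0, so n6 = 1.
n6 = n4 ∧ n5 must be 1, so both n4 = 1 and n5 = 1.
n4 = n3 ⊕ x2 must be 1, so n3 and x2 differ.
Enumerating the 32 input combinations, 16 give n7 = 0 and 16 give n7 = 1.

16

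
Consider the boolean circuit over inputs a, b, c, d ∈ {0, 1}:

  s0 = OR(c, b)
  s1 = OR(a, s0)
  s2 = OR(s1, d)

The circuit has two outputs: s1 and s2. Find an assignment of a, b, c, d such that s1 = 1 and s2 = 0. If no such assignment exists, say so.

Across all 16 input combinations, none give both s1 = 1 and s2 = 0.

no solution exists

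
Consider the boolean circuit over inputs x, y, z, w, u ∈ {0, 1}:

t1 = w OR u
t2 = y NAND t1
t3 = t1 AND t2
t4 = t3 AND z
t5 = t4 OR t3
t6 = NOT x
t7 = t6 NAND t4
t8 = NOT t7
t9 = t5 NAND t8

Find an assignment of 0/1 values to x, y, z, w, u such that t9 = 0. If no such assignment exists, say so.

x=0, y=0, z=1, w=1, u=0

t9 = t5 NAND t8 must be 0, so both t5 = 1 and t8 = 1.
t5 = t4 OR t3 must be 1, so at least one of t4, t3 is 1.
t8 = NOT t7 must be 1, so t7 = 0.
Check with x=0, y=0, z=1, w=1, u=0:
t1 = w OR u = 1 OR 0 = 1
t2 = y NAND t1 = 0 NAND 1 = 1
t3 = t1 AND t2 = 1 AND 1 = 1
t4 = t3 AND z = 1 AND 1 = 1
t5 = t4 OR t3 = 1 OR 1 = 1
t6 = NOT x = NOT 0 = 1
t7 = t6 NAND t4 = 1 NAND 1 = 0
t8 = NOT t7 = NOT 0 = 1
t9 = t5 NAND t8 = 1 NAND 1 = 0
So t9 = 0 as required.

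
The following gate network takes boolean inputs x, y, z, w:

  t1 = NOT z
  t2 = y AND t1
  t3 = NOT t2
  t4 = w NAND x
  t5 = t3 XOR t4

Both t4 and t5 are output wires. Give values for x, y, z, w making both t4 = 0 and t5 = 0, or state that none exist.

Check with x=1, y=1, z=0, w=1:
t1 = NOT z = NOT 0 = 1
t2 = y AND t1 = 1 AND 1 = 1
t3 = NOT t2 = NOT 1 = 0
t4 = w NAND x = 1 NAND 1 = 0
t5 = t3 XOR t4 = 0 XOR 0 = 0
So t4 = 0 and t5 = 0.

x=1, y=1, z=0, w=1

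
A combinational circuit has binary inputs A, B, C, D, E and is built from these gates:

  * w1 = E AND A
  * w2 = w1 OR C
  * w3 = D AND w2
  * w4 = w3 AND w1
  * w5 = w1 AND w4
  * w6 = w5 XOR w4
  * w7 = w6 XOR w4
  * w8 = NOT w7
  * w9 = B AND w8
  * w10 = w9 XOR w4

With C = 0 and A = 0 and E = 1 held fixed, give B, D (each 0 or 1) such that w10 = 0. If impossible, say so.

B=0, D=0

w10 = w9 XOR w4 must be 0, so w9 and w4 are equal.
Check with C = 0 and A = 0 and E = 1 and B=0, D=0:
w1 = E AND A = 1 AND 0 = 0
w2 = w1 OR C = 0 OR 0 = 0
w3 = D AND w2 = 0 AND 0 = 0
w4 = w3 AND w1 = 0 AND 0 = 0
w5 = w1 AND w4 = 0 AND 0 = 0
w6 = w5 XOR w4 = 0 XOR 0 = 0
w7 = w6 XOR w4 = 0 XOR 0 = 0
w8 = NOT w7 = NOT 0 = 1
w9 = B AND w8 = 0 AND 1 = 0
w10 = w9 XOR w4 = 0 XOR 0 = 0
So w10 = 0.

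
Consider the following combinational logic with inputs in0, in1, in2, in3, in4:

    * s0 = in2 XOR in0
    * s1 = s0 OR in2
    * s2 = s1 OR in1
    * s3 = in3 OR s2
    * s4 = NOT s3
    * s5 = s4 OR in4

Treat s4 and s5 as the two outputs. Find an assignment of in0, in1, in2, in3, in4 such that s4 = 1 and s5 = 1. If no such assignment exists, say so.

in0=0 in1=0 in2=0 in3=0 in4=1

Check with in0=0 in1=0 in2=0 in3=0 in4=1:
s0 = in2 XOR in0 = 0 XOR 0 = 0
s1 = s0 OR in2 = 0 OR 0 = 0
s2 = s1 OR in1 = 0 OR 0 = 0
s3 = in3 OR s2 = 0 OR 0 = 0
s4 = NOT s3 = NOT 0 = 1
s5 = s4 OR in4 = 1 OR 1 = 1
So s4 = 1 and s5 = 1.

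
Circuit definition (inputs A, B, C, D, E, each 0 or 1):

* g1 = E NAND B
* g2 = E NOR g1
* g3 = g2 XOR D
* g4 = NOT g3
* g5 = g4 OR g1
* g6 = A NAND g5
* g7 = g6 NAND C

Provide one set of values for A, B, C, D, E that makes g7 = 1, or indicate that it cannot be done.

g7 = g6 NAND C must be 1, so at least one of g6, C is 0.
Check with A=1, B=0, C=1, D=1, E=1:
g1 = E NAND B = 1 NAND 0 = 1
g2 = E NOR g1 = 1 NOR 1 = 0
g3 = g2 XOR D = 0 XOR 1 = 1
g4 = NOT g3 = NOT 1 = 0
g5 = g4 OR g1 = 0 OR 1 = 1
g6 = A NAND g5 = 1 NAND 1 = 0
g7 = g6 NAND C = 0 NAND 1 = 1
So g7 = 1 as required.

A=1, B=0, C=1, D=1, E=1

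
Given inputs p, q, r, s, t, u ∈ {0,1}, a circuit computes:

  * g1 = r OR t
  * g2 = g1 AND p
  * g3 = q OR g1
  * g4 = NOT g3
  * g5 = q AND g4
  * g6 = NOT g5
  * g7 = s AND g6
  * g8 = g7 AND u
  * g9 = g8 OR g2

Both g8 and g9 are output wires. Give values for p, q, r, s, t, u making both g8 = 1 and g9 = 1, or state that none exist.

Check with p=0, q=0, r=0, s=1, t=0, u=1:
g1 = r OR t = 0 OR 0 = 0
g2 = g1 AND p = 0 AND 0 = 0
g3 = q OR g1 = 0 OR 0 = 0
g4 = NOT g3 = NOT 0 = 1
g5 = q AND g4 = 0 AND 1 = 0
g6 = NOT g5 = NOT 0 = 1
g7 = s AND g6 = 1 AND 1 = 1
g8 = g7 AND u = 1 AND 1 = 1
g9 = g8 OR g2 = 1 OR 0 = 1
So g8 = 1 and g9 = 1.

p=0, q=0, r=0, s=1, t=0, u=1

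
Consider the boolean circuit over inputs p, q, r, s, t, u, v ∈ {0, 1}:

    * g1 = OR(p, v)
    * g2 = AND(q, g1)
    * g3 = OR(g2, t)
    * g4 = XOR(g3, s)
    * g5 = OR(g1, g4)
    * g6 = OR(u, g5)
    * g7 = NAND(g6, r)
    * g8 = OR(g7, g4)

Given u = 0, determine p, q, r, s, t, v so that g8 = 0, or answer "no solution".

p=1, q=0, r=1, s=0, t=0, v=0

g8 = OR(g7, g4) must be 0, so both g7 = 0 and g4 = 0.
Check with u = 0 and p=1, q=0, r=1, s=0, t=0, v=0:
g1 = OR(p, v) = OR(1, 0) = 1
g2 = AND(q, g1) = AND(0, 1) = 0
g3 = OR(g2, t) = OR(0, 0) = 0
g4 = XOR(g3, s) = XOR(0, 0) = 0
g5 = OR(g1, g4) = OR(1, 0) = 1
g6 = OR(u, g5) = OR(0, 1) = 1
g7 = NAND(g6, r) = NAND(1, 1) = 0
g8 = OR(g7, g4) = OR(0, 0) = 0
So g8 = 0.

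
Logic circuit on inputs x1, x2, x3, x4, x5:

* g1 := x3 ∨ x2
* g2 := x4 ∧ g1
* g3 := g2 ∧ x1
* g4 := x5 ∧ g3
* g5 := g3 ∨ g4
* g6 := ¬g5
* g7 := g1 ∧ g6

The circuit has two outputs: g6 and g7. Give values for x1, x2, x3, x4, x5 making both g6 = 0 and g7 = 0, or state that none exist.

x1=1 x2=1 x3=0 x4=1 x5=0

Check with x1=1 x2=1 x3=0 x4=1 x5=0:
g1 = x3 ∨ x2 = 0 ∨ 1 = 1
g2 = x4 ∧ g1 = 1 ∧ 1 = 1
g3 = g2 ∧ x1 = 1 ∧ 1 = 1
g4 = x5 ∧ g3 = 0 ∧ 1 = 0
g5 = g3 ∨ g4 = 1 ∨ 0 = 1
g6 = ¬g5 = ¬1 = 0
g7 = g1 ∧ g6 = 1 ∧ 0 = 0
So g6 = 0 and g7 = 0.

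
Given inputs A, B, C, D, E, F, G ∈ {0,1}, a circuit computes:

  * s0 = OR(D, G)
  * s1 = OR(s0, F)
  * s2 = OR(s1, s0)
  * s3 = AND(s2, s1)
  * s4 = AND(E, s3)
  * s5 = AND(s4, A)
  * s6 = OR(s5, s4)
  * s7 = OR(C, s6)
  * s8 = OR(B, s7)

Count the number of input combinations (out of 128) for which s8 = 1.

s8 = OR(B, s7) must be 1, so at least one of B, s7 is 1.
Enumerating the 128 input combinations, 110 give s8 = 1 and 18 give s8 = 0.

110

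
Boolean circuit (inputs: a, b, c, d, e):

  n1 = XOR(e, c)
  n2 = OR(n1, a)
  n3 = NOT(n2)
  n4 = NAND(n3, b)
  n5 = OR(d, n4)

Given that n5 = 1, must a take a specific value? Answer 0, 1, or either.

either

Both values of a occur among assignments with n5 = 1:
  a=0: a=0, b=0, c=0, d=0, e=0
  a=1: a=1, b=0, c=0, d=0, e=0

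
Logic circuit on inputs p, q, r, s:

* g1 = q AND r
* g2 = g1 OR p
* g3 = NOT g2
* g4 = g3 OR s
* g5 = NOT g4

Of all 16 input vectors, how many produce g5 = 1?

g5 = NOT g4 must be 1, so g4 = 0.
g4 = g3 OR s must be 0, so both g3 = 0 and s = 0.
Satisfying assignments:
  p=0, q=1, r=1, s=0
  p=1, q=0, r=0, s=0
  p=1, q=0, r=1, s=0
  p=1, q=1, r=0, s=0
  p=1, q=1, r=1, s=0

5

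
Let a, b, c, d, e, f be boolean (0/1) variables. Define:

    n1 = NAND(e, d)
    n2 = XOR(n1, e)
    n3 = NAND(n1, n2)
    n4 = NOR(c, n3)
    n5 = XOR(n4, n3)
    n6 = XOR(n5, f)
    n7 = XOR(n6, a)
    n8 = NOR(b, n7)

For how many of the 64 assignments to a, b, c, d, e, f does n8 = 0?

n8 = NOR(b, n7) must be 0, so at least one of b, n7 is 1.
Enumerating the 64 input combinations, 48 give n8 = 0 and 16 give n8 = 1.

48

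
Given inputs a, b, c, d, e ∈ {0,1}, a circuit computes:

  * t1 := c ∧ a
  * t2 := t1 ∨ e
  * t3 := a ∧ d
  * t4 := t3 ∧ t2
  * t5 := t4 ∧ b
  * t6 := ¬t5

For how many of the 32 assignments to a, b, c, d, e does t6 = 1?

t6 = ¬t5 must be 1, so t5 = 0.
t5 = t4 ∧ b must be 0, so at least one of t4, b is 0.
Enumerating the 32 input combinations, 29 give t6 = 1 and 3 give t6 = 0.

29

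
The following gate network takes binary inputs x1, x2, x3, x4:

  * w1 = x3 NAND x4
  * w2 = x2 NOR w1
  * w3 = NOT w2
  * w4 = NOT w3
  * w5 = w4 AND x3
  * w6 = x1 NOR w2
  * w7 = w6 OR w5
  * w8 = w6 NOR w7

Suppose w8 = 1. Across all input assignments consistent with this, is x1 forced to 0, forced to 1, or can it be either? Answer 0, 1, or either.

1

w8 = w6 NOR w7 must be 1, so both w6 = 0 and w7 = 0.
w6 = x1 NOR w2 must be 0, so at least one of x1, w2 is 1.
w7 = w6 OR w5 must be 0, so both w6 = 0 and w5 = 0.
Every assignment with w8 = 1 has x1 = 1; there are 7 such assignment(s).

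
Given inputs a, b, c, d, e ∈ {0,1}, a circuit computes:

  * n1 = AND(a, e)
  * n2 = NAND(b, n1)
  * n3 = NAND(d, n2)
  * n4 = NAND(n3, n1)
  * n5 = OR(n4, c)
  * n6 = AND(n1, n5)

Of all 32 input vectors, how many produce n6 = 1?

n6 = AND(n1, n5) must be 1, so both n1 = 1 and n5 = 1.
Satisfying assignments:
  a=1, b=0, c=0, d=1, e=1
  a=1, b=0, c=1, d=0, e=1
  a=1, b=0, c=1, d=1, e=1
  a=1, b=1, c=1, d=0, e=1
  a=1, b=1, c=1, d=1, e=1

5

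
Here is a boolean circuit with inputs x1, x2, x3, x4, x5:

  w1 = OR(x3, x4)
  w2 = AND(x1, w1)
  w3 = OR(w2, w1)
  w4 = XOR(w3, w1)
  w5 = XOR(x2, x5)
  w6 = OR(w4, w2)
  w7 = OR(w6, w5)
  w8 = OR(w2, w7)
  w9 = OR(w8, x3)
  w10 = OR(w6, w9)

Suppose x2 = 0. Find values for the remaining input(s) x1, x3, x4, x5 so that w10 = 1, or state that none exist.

Check with x2 = 0 and x1=1, x3=1, x4=0, x5=0:
w1 = OR(x3, x4) = OR(1, 0) = 1
w2 = AND(x1, w1) = AND(1, 1) = 1
w3 = OR(w2, w1) = OR(1, 1) = 1
w4 = XOR(w3, w1) = XOR(1, 1) = 0
w5 = XOR(x2, x5) = XOR(0, 0) = 0
w6 = OR(w4, w2) = OR(0, 1) = 1
w7 = OR(w6, w5) = OR(1, 0) = 1
w8 = OR(w2, w7) = OR(1, 1) = 1
w9 = OR(w8, x3) = OR(1, 1) = 1
w10 = OR(w6, w9) = OR(1, 1) = 1
So w10 = 1.

x1=1, x3=1, x4=0, x5=0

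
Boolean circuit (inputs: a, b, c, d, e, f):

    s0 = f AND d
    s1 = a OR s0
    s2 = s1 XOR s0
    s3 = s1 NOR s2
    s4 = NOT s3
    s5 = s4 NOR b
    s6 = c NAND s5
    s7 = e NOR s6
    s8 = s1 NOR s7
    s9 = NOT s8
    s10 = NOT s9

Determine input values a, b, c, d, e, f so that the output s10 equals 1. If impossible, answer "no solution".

s10 = NOT s9 must be 1, so s9 = 0.
Check with a=0, b=0, c=1, d=1, e=1, f=0:
s0 = f AND d = 0 AND 1 = 0
s1 = a OR s0 = 0 OR 0 = 0
s2 = s1 XOR s0 = 0 XOR 0 = 0
s3 = s1 NOR s2 = 0 NOR 0 = 1
s4 = NOT s3 = NOT 1 = 0
s5 = s4 NOR b = 0 NOR 0 = 1
s6 = c NAND s5 = 1 NAND 1 = 0
s7 = e NOR s6 = 1 NOR 0 = 0
s8 = s1 NOR s7 = 0 NOR 0 = 1
s9 = NOT s8 = NOT 1 = 0
s10 = NOT s9 = NOT 0 = 1
So s10 = 1 as required.

a=0, b=0, c=1, d=1, e=1, f=0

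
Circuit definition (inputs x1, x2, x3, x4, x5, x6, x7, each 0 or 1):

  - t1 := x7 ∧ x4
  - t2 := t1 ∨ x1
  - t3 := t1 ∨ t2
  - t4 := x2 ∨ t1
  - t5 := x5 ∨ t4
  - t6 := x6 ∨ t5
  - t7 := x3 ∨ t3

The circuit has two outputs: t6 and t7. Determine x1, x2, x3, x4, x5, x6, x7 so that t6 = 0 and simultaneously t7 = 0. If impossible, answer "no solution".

Check with x1=0 x2=0 x3=0 x4=1 x5=0 x6=0 x7=0:
t1 = x7 ∧ x4 = 0 ∧ 1 = 0
t2 = t1 ∨ x1 = 0 ∨ 0 = 0
t3 = t1 ∨ t2 = 0 ∨ 0 = 0
t4 = x2 ∨ t1 = 0 ∨ 0 = 0
t5 = x5 ∨ t4 = 0 ∨ 0 = 0
t6 = x6 ∨ t5 = 0 ∨ 0 = 0
t7 = x3 ∨ t3 = 0 ∨ 0 = 0
So t6 = 0 and t7 = 0.

x1=0 x2=0 x3=0 x4=1 x5=0 x6=0 x7=0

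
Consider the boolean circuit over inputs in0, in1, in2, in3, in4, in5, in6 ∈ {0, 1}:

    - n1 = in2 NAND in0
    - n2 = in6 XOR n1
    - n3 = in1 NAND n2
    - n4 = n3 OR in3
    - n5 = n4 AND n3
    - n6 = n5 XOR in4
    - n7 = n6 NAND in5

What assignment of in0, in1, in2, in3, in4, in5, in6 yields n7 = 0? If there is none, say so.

in0=0, in1=1, in2=0, in3=1, in4=1, in5=1, in6=0

n7 = n6 NAND in5 must be 0, so both n6 = 1 and in5 = 1.
n6 = n5 XOR in4 must be 1, so n5 and in4 differ.
Check with in0=0, in1=1, in2=0, in3=1, in4=1, in5=1, in6=0:
n1 = in2 NAND in0 = 0 NAND 0 = 1
n2 = in6 XOR n1 = 0 XOR 1 = 1
n3 = in1 NAND n2 = 1 NAND 1 = 0
n4 = n3 OR in3 = 0 OR 1 = 1
n5 = n4 AND n3 = 1 AND 0 = 0
n6 = n5 XOR in4 = 0 XOR 1 = 1
n7 = n6 NAND in5 = 1 NAND 1 = 0
So n7 = 0 as required.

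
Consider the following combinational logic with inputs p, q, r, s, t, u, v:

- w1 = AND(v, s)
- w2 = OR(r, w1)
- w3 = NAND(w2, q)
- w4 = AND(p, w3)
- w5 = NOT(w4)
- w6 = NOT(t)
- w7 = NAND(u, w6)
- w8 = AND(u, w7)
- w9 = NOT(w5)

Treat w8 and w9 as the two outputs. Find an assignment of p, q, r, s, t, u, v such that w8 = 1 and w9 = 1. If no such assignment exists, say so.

p=1 q=1 r=0 s=1 t=1 u=1 v=0

Check with p=1 q=1 r=0 s=1 t=1 u=1 v=0:
w1 = AND(v, s) = AND(0, 1) = 0
w2 = OR(r, w1) = OR(0, 0) = 0
w3 = NAND(w2, q) = NAND(0, 1) = 1
w4 = AND(p, w3) = AND(1, 1) = 1
w5 = NOT(w4) = NOT 1 = 0
w6 = NOT(t) = NOT 1 = 0
w7 = NAND(u, w6) = NAND(1, 0) = 1
w8 = AND(u, w7) = AND(1, 1) = 1
w9 = NOT(w5) = NOT 0 = 1
So w8 = 1 and w9 = 1.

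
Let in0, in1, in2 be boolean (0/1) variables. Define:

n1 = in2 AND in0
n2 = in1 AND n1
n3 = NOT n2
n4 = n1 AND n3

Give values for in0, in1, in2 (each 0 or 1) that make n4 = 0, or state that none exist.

in0=1, in1=1, in2=0

n4 = n1 AND n3 must be 0, so at least one of n1, n3 is 0.
Check with in0=1, in1=1, in2=0:
n1 = in2 AND in0 = 0 AND 1 = 0
n2 = in1 AND n1 = 1 AND 0 = 0
n3 = NOT n2 = NOT 0 = 1
n4 = n1 AND n3 = 0 AND 1 = 0
So n4 = 0 as required.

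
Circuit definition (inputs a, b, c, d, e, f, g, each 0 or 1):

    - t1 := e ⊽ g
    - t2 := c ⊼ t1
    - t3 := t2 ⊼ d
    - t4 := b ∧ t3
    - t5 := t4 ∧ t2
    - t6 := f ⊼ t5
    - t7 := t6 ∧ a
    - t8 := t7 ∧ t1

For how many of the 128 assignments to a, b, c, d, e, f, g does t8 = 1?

15

t8 = t7 ∧ t1 must be 1, so both t7 = 1 and t1 = 1.
t7 = t6 ∧ a must be 1, so both t6 = 1 and a = 1.
Enumerating the 128 input combinations, 15 give t8 = 1 and 113 give t8 = 0.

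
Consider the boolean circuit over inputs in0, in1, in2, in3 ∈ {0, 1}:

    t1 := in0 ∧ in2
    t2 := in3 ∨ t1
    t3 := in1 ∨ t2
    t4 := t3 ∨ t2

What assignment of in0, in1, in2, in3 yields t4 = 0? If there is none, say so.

Check with in0=0 in1=0 in2=1 in3=0:
t1 = in0 ∧ in2 = 0 ∧ 1 = 0
t2 = in3 ∨ t1 = 0 ∨ 0 = 0
t3 = in1 ∨ t2 = 0 ∨ 0 = 0
t4 = t3 ∨ t2 = 0 ∨ 0 = 0
So t4 = 0 as required.

in0=0 in1=0 in2=1 in3=0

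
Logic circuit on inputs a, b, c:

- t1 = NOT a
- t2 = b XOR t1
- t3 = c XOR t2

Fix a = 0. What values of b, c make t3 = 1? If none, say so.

b=0, c=0

t3 = c XOR t2 must be 1, so c and t2 differ.
Check with a = 0 and b=0, c=0:
t1 = NOT a = NOT 0 = 1
t2 = b XOR t1 = 0 XOR 1 = 1
t3 = c XOR t2 = 0 XOR 1 = 1
So t3 = 1.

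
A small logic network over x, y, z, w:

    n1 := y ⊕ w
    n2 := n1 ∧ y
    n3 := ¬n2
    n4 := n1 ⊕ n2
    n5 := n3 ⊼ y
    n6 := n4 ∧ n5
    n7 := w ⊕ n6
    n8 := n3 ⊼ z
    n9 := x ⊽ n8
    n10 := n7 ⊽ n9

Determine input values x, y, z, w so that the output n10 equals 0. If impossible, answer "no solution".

n10 = n7 ⊽ n9 must be 0, so at least one of n7, n9 is 1.
Check with x=0, y=1, z=1, w=1:
n1 = y ⊕ w = 1 ⊕ 1 = 0
n2 = n1 ∧ y = 0 ∧ 1 = 0
n3 = ¬n2 = ¬0 = 1
n4 = n1 ⊕ n2 = 0 ⊕ 0 = 0
n5 = n3 ⊼ y = 1 ⊼ 1 = 0
n6 = n4 ∧ n5 = 0 ∧ 0 = 0
n7 = w ⊕ n6 = 1 ⊕ 0 = 1
n8 = n3 ⊼ z = 1 ⊼ 1 = 0
n9 = x ⊽ n8 = 0 ⊽ 0 = 1
n10 = n7 ⊽ n9 = 1 ⊽ 1 = 0
So n10 = 0 as required.

x=0, y=1, z=1, w=1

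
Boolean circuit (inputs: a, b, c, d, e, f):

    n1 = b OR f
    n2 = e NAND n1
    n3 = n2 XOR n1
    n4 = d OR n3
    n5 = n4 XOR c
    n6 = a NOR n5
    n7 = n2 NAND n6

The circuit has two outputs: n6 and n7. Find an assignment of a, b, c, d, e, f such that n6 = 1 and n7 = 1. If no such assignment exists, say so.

a=0, b=0, c=1, d=1, e=1, f=1

Check with a=0, b=0, c=1, d=1, e=1, f=1:
n1 = b OR f = 0 OR 1 = 1
n2 = e NAND n1 = 1 NAND 1 = 0
n3 = n2 XOR n1 = 0 XOR 1 = 1
n4 = d OR n3 = 1 OR 1 = 1
n5 = n4 XOR c = 1 XOR 1 = 0
n6 = a NOR n5 = 0 NOR 0 = 1
n7 = n2 NAND n6 = 0 NAND 1 = 1
So n6 = 1 and n7 = 1.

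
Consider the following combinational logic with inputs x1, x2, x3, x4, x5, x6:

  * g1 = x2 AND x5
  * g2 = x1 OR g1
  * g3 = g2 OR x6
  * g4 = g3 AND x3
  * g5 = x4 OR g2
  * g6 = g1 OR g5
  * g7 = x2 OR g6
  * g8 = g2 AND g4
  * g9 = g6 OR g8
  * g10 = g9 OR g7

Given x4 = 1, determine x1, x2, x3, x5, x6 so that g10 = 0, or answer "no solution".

With x4 = 1 fixed, none of the 32 settings of x1, x2, x3, x5, x6 give g10 = 0.
For example, with x1=0, x2=1, x3=0, x5=1, x6=1:
g1 = x2 AND x5 = 1 AND 1 = 1
g2 = x1 OR g1 = 0 OR 1 = 1
g3 = g2 OR x6 = 1 OR 1 = 1
g4 = g3 AND x3 = 1 AND 0 = 0
g5 = x4 OR g2 = 1 OR 1 = 1
g6 = g1 OR g5 = 1 OR 1 = 1
g7 = x2 OR g6 = 1 OR 1 = 1
g8 = g2 AND g4 = 1 AND 0 = 0
g9 = g6 OR g8 = 1 OR 0 = 1
g10 = g9 OR g7 = 1 OR 1 = 1
giving g10 = 1 ≠ 0.

no solution exists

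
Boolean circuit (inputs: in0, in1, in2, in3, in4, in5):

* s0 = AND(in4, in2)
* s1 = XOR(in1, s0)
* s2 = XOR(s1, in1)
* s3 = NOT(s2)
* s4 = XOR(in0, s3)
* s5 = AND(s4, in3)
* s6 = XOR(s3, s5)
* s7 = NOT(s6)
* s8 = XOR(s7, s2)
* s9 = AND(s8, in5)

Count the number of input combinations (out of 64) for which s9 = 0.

56

s9 = AND(s8, in5) must be 0, so at least one of s8, in5 is 0.
Enumerating the 64 input combinations, 56 give s9 = 0 and 8 give s9 = 1.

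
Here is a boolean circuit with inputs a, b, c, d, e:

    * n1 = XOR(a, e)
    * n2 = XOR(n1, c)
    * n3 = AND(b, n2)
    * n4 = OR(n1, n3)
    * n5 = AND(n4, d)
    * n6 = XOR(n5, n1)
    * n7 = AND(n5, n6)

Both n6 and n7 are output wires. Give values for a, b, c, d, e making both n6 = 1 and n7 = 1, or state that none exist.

Check with a=0, b=1, c=1, d=1, e=0:
n1 = XOR(a, e) = XOR(0, 0) = 0
n2 = XOR(n1, c) = XOR(0, 1) = 1
n3 = AND(b, n2) = AND(1, 1) = 1
n4 = OR(n1, n3) = OR(0, 1) = 1
n5 = AND(n4, d) = AND(1, 1) = 1
n6 = XOR(n5, n1) = XOR(1, 0) = 1
n7 = AND(n5, n6) = AND(1, 1) = 1
So n6 = 1 and n7 = 1.

a=0, b=1, c=1, d=1, e=0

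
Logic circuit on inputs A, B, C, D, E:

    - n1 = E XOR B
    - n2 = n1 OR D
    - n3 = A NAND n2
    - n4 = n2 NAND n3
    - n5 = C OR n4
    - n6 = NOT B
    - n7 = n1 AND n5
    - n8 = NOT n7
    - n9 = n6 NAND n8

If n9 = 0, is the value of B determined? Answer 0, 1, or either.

n9 = n6 NAND n8 must be 0, so both n6 = 1 and n8 = 1.
n6 = NOT B must be 1, so B = 0.
n8 = NOT n7 must be 1, so n7 = 0.
Every assignment with n9 = 0 has B = 0; there are 10 such assignment(s).

0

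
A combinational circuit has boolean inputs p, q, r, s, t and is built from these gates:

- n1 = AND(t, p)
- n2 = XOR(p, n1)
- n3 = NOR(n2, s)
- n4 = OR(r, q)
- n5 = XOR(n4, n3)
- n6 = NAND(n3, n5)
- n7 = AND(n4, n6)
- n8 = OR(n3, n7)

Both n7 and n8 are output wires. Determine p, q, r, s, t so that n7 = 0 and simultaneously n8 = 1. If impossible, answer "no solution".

Check with p=1 q=0 r=0 s=0 t=1:
n1 = AND(t, p) = AND(1, 1) = 1
n2 = XOR(p, n1) = XOR(1, 1) = 0
n3 = NOR(n2, s) = NOR(0, 0) = 1
n4 = OR(r, q) = OR(0, 0) = 0
n5 = XOR(n4, n3) = XOR(0, 1) = 1
n6 = NAND(n3, n5) = NAND(1, 1) = 0
n7 = AND(n4, n6) = AND(0, 0) = 0
n8 = OR(n3, n7) = OR(1, 0) = 1
So n7 = 0 and n8 = 1.

p=1 q=0 r=0 s=0 t=1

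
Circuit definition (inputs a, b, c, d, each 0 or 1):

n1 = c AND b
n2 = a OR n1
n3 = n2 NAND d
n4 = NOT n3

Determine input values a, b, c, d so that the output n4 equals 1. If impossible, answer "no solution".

a=1 b=0 c=0 d=1

n4 = NOT n3 must be 1, so n3 = 0.
Check with a=1 b=0 c=0 d=1:
n1 = c AND b = 0 AND 0 = 0
n2 = a OR n1 = 1 OR 0 = 1
n3 = n2 NAND d = 1 NAND 1 = 0
n4 = NOT n3 = NOT 0 = 1
So n4 = 1 as required.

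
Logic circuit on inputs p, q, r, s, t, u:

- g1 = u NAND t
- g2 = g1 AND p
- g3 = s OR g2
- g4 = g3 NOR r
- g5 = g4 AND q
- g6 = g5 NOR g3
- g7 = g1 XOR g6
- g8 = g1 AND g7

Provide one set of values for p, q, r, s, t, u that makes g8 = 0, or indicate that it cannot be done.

p=0 q=1 r=1 s=0 t=1 u=1

g8 = g1 AND g7 must be 0, so at least one of g1, g7 is 0.
Check with p=0 q=1 r=1 s=0 t=1 u=1:
g1 = u NAND t = 1 NAND 1 = 0
g2 = g1 AND p = 0 AND 0 = 0
g3 = s OR g2 = 0 OR 0 = 0
g4 = g3 NOR r = 0 NOR 1 = 0
g5 = g4 AND q = 0 AND 1 = 0
g6 = g5 NOR g3 = 0 NOR 0 = 1
g7 = g1 XOR g6 = 0 XOR 1 = 1
g8 = g1 AND g7 = 0 AND 1 = 0
So g8 = 0 as required.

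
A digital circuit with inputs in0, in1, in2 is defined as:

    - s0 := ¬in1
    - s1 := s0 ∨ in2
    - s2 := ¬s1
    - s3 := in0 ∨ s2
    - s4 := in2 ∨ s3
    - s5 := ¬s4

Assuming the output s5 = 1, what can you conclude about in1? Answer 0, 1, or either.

0

s5 = ¬s4 must be 1, so s4 = 0.
s4 = in2 ∨ s3 must be 0, so both in2 = 0 and s3 = 0.
Every assignment with s5 = 1 has in1 = 0; there are 1 such assignment(s).
  in0=0, in1=0, in2=0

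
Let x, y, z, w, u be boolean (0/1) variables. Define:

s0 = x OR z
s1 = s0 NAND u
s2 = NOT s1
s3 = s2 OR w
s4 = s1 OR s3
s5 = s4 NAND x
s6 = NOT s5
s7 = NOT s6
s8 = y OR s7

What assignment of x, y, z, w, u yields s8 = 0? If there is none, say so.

x=1, y=0, z=1, w=1, u=0

Check with x=1, y=0, z=1, w=1, u=0:
s0 = x OR z = 1 OR 1 = 1
s1 = s0 NAND u = 1 NAND 0 = 1
s2 = NOT s1 = NOT 1 = 0
s3 = s2 OR w = 0 OR 1 = 1
s4 = s1 OR s3 = 1 OR 1 = 1
s5 = s4 NAND x = 1 NAND 1 = 0
s6 = NOT s5 = NOT 0 = 1
s7 = NOT s6 = NOT 1 = 0
s8 = y OR s7 = 0 OR 0 = 0
So s8 = 0 as required.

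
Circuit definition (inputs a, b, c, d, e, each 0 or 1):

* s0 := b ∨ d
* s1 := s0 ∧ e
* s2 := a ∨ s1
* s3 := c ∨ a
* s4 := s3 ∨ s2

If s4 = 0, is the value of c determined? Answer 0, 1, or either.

0

s4 = s3 ∨ s2 must be 0, so both s3 = 0 and s2 = 0.
s3 = c ∨ a must be 0, so both c = 0 and a = 0.
Every assignment with s4 = 0 has c = 0; there are 5 such assignment(s).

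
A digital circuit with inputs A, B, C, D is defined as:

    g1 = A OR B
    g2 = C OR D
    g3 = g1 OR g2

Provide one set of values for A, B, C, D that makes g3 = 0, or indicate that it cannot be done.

Check with A=0, B=0, C=0, D=0:
g1 = A OR B = 0 OR 0 = 0
g2 = C OR D = 0 OR 0 = 0
g3 = g1 OR g2 = 0 OR 0 = 0
So g3 = 0 as required.

A=0, B=0, C=0, D=0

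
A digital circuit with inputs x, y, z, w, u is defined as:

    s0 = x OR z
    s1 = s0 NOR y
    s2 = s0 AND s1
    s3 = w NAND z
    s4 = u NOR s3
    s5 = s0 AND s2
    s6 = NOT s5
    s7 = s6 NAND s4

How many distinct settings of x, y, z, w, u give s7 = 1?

28

s7 = s6 NAND s4 must be 1, so at least one of s6, s4 is 0.
Enumerating the 32 input combinations, 28 give s7 = 1 and 4 give s7 = 0.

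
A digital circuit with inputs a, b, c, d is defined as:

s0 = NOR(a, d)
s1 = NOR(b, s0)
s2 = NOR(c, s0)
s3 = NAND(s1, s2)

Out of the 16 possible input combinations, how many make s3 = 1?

13

s3 = NAND(s1, s2) must be 1, so at least one of s1, s2 is 0.
Enumerating the 16 input combinations, 13 give s3 = 1 and 3 give s3 = 0.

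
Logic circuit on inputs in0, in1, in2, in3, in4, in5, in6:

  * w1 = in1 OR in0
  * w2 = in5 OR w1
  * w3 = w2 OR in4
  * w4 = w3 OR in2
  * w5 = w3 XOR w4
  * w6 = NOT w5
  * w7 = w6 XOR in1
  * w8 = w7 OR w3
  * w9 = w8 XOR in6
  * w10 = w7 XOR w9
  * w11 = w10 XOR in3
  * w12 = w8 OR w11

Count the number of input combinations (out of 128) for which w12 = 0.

w12 = w8 OR w11 must be 0, so both w8 = 0 and w11 = 0.
Satisfying assignments:
  in0=0, in1=0, in2=1, in3=0, in4=0, in5=0, in6=0
  in0=0, in1=0, in2=1, in3=1, in4=0, in5=0, in6=1

2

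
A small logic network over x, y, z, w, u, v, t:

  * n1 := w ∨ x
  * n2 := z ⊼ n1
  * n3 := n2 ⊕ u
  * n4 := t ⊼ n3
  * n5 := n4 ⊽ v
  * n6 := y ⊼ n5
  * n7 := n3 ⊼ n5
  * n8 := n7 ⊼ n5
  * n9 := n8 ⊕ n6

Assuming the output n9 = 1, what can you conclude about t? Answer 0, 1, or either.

n9 = n8 ⊕ n6 must be 1, so n8 and n6 differ.
Every assignment with n9 = 1 has t = 1; there are 8 such assignment(s).

1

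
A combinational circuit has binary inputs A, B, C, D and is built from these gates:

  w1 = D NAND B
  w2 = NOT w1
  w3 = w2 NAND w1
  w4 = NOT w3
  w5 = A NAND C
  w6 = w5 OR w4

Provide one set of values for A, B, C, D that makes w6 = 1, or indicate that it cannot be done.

A=0, B=0, C=0, D=1

w6 = w5 OR w4 must be 1, so at least one of w5, w4 is 1.
Check with A=0, B=0, C=0, D=1:
w1 = D NAND B = 1 NAND 0 = 1
w2 = NOT w1 = NOT 1 = 0
w3 = w2 NAND w1 = 0 NAND 1 = 1
w4 = NOT w3 = NOT 1 = 0
w5 = A NAND C = 0 NAND 0 = 1
w6 = w5 OR w4 = 1 OR 0 = 1
So w6 = 1 as required.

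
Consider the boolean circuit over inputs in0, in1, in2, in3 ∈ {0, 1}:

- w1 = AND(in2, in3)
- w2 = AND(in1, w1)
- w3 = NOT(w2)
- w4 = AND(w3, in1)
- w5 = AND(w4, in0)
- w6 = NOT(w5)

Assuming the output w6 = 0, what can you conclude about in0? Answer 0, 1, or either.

w6 = NOT(w5) must be 0, so w5 = 1.
w5 = AND(w4, in0) must be 1, so both w4 = 1 and in0 = 1.
w4 = AND(w3, in1) must be 1, so both w3 = 1 and in1 = 1.
Every assignment with w6 = 0 has in0 = 1; there are 3 such assignment(s).
  in0=1, in1=1, in2=0, in3=0
  in0=1, in1=1, in2=0, in3=1
  in0=1, in1=1, in2=1, in3=0

1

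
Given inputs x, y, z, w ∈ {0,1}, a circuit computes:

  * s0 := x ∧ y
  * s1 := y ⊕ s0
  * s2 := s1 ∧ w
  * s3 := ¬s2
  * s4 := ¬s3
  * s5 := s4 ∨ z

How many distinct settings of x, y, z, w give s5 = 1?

9

s5 = s4 ∨ z must be 1, so at least one of s4, z is 1.
Enumerating the 16 input combinations, 9 give s5 = 1 and 7 give s5 = 0.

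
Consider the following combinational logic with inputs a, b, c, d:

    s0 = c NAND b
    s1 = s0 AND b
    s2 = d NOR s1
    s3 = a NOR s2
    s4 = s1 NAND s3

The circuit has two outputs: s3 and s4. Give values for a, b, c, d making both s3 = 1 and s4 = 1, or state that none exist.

a=0, b=1, c=1, d=1

Check with a=0, b=1, c=1, d=1:
s0 = c NAND b = 1 NAND 1 = 0
s1 = s0 AND b = 0 AND 1 = 0
s2 = d NOR s1 = 1 NOR 0 = 0
s3 = a NOR s2 = 0 NOR 0 = 1
s4 = s1 NAND s3 = 0 NAND 1 = 1
So s3 = 1 and s4 = 1.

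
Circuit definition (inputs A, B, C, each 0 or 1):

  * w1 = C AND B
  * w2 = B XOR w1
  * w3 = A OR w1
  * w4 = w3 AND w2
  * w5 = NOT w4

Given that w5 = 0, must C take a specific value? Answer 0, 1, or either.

0

w5 = NOT w4 must be 0, so w4 = 1.
w4 = w3 AND w2 must be 1, so both w3 = 1 and w2 = 1.
w3 = A OR w1 must be 1, so at least one of A, w1 is 1.
Every assignment with w5 = 0 has C = 0; there are 1 such assignment(s).
  A=1, B=1, C=0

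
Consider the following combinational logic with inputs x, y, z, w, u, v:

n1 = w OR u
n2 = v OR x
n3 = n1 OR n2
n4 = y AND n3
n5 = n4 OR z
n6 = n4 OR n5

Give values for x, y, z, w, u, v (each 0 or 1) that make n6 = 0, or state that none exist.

x=0, y=0, z=0, w=1, u=1, v=0

Check with x=0, y=0, z=0, w=1, u=1, v=0:
n1 = w OR u = 1 OR 1 = 1
n2 = v OR x = 0 OR 0 = 0
n3 = n1 OR n2 = 1 OR 0 = 1
n4 = y AND n3 = 0 AND 1 = 0
n5 = n4 OR z = 0 OR 0 = 0
n6 = n4 OR n5 = 0 OR 0 = 0
So n6 = 0 as required.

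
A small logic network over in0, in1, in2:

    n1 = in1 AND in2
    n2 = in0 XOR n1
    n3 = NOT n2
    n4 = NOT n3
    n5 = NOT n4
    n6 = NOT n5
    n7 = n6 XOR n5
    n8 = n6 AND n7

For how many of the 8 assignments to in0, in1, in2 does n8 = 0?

n8 = n6 AND n7 must be 0, so at least one of n6, n7 is 0.
Satisfying assignments:
  in0=0, in1=0, in2=0
  in0=0, in1=0, in2=1
  in0=0, in1=1, in2=0
  in0=1, in1=1, in2=1

4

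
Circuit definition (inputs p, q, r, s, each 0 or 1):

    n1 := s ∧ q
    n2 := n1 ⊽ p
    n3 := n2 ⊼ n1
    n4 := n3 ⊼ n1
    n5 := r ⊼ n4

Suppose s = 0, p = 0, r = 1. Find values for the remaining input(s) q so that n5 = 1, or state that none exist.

With s = 0, p = 0, r = 1 fixed, none of the 2 settings of q give n5 = 1.
For example, with q=0:
n1 = s ∧ q = 0 ∧ 0 = 0
n2 = n1 ⊽ p = 0 ⊽ 0 = 1
n3 = n2 ⊼ n1 = 1 ⊼ 0 = 1
n4 = n3 ⊼ n1 = 1 ⊼ 0 = 1
n5 = r ⊼ n4 = 1 ⊼ 1 = 0
giving n5 = 0 ≠ 1.

no solution exists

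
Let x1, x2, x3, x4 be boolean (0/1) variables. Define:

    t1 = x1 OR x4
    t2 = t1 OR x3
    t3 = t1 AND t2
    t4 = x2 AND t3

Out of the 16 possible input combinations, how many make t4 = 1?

t4 = x2 AND t3 must be 1, so both x2 = 1 and t3 = 1.
t3 = t1 AND t2 must be 1, so both t1 = 1 and t2 = 1.
t1 = x1 OR x4 must be 1, so at least one of x1, x4 is 1.
Satisfying assignments:
  x1=0, x2=1, x3=0, x4=1
  x1=0, x2=1, x3=1, x4=1
  x1=1, x2=1, x3=0, x4=0
  x1=1, x2=1, x3=0, x4=1
  x1=1, x2=1, x3=1, x4=0
  x1=1, x2=1, x3=1, x4=1

6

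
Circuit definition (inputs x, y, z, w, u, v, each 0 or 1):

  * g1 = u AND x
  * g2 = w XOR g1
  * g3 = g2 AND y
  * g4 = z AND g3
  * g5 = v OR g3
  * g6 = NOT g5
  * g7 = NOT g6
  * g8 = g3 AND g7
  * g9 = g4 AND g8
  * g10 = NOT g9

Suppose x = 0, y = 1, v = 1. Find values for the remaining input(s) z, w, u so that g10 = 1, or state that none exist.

g10 = NOT g9 must be 1, so g9 = 0.
Check with x = 0, y = 1, v = 1 and z=0, w=1, u=1:
g1 = u AND x = 1 AND 0 = 0
g2 = w XOR g1 = 1 XOR 0 = 1
g3 = g2 AND y = 1 AND 1 = 1
g4 = z AND g3 = 0 AND 1 = 0
g5 = v OR g3 = 1 OR 1 = 1
g6 = NOT g5 = NOT 1 = 0
g7 = NOT g6 = NOT 0 = 1
g8 = g3 AND g7 = 1 AND 1 = 1
g9 = g4 AND g8 = 0 AND 1 = 0
g10 = NOT g9 = NOT 0 = 1
So g10 = 1.

z=0 w=1 u=1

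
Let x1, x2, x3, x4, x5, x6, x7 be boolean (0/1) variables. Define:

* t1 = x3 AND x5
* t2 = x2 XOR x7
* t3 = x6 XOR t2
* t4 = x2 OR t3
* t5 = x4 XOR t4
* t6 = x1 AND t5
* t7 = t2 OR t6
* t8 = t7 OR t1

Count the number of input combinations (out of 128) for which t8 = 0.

t8 = t7 OR t1 must be 0, so both t7 = 0 and t1 = 0.
Enumerating the 128 input combinations, 36 give t8 = 0 and 92 give t8 = 1.

36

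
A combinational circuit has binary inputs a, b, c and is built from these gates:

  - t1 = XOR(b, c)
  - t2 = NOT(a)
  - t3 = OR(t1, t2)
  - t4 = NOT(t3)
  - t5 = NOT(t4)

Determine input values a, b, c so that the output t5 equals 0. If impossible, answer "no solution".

t5 = NOT(t4) must be 0, so t4 = 1.
t4 = NOT(t3) must be 1, so t3 = 0.
Check with a=1 b=1 c=1:
t1 = XOR(b, c) = XOR(1, 1) = 0
t2 = NOT(a) = NOT 1 = 0
t3 = OR(t1, t2) = OR(0, 0) = 0
t4 = NOT(t3) = NOT 0 = 1
t5 = NOT(t4) = NOT 1 = 0
So t5 = 0 as required.

a=1 b=1 c=1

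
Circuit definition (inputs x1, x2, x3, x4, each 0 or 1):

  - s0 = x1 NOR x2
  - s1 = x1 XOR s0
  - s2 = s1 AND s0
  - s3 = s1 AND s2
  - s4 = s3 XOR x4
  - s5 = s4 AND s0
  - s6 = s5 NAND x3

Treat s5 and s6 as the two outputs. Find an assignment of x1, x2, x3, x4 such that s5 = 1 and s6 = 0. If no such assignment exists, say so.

Check with x1=0, x2=0, x3=1, x4=0:
s0 = x1 NOR x2 = 0 NOR 0 = 1
s1 = x1 XOR s0 = 0 XOR 1 = 1
s2 = s1 AND s0 = 1 AND 1 = 1
s3 = s1 AND s2 = 1 AND 1 = 1
s4 = s3 XOR x4 = 1 XOR 0 = 1
s5 = s4 AND s0 = 1 AND 1 = 1
s6 = s5 NAND x3 = 1 NAND 1 = 0
So s5 = 1 and s6 = 0.

x1=0, x2=0, x3=1, x4=0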